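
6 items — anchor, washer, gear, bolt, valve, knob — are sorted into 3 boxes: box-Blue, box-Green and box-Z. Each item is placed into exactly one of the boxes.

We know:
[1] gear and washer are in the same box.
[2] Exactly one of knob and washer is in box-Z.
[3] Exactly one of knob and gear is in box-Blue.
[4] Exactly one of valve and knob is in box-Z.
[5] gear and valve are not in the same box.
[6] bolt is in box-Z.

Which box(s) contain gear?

From (6): bolt ∈ box-Z.
Suppose gear ∉ box-Blue: no assignment then satisfies all the clues, so gear ∈ box-Blue.

gear: box-Blue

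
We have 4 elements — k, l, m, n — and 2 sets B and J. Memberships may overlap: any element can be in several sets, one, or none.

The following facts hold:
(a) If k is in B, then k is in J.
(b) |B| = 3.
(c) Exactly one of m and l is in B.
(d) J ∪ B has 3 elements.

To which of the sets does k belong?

k: B, J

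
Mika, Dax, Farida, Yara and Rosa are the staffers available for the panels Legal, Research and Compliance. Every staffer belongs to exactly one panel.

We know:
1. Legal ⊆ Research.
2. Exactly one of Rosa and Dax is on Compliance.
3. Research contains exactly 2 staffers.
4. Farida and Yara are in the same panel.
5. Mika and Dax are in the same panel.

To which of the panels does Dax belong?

Dax: Research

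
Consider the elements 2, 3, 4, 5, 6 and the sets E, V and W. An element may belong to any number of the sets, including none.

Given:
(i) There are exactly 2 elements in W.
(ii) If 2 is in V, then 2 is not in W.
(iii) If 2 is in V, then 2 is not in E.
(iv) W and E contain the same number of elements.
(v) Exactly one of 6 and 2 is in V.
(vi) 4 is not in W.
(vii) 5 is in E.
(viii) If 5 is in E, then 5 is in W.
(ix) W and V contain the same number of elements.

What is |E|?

From (vi): 4 ∉ W.
From (vii): 5 ∈ E.
(viii): 5 ∈ W.

2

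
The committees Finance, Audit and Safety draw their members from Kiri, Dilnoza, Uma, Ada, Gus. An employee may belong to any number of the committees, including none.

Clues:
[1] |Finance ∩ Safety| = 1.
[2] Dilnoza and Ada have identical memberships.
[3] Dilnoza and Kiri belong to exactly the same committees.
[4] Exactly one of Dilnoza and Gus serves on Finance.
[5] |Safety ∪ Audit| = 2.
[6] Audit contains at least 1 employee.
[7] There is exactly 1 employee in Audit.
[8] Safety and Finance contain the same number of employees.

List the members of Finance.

Finance = {Gus}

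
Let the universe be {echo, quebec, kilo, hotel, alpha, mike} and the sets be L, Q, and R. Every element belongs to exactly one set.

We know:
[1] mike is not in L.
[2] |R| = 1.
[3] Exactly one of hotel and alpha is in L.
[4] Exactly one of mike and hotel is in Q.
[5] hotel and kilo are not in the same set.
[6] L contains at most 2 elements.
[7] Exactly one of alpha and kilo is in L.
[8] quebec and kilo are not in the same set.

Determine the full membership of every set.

L = {alpha, quebec}; Q = {echo, kilo, mike}; R = {hotel}

From (1): mike ∉ L.
Suppose echo ∈ L: no assignment then satisfies all the clues, so echo ∉ L.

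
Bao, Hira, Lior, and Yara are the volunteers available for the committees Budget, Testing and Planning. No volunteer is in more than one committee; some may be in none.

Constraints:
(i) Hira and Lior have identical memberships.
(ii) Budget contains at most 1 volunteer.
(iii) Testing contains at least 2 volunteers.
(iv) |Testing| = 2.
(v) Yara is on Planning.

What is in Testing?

Testing = {Hira, Lior}

From (v): Yara ∈ Planning.
Suppose Bao ∈ Testing: no assignment then satisfies all the clues, so Bao ∉ Testing.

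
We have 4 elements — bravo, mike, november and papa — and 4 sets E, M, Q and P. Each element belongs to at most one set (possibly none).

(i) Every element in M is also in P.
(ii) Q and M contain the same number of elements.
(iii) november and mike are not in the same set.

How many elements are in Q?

0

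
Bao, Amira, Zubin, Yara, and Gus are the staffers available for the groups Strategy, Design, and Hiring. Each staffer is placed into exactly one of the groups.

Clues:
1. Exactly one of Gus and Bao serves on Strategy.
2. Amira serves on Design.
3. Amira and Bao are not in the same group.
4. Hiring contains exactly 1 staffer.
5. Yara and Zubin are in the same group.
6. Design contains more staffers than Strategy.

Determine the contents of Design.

Design = {Amira, Yara, Zubin}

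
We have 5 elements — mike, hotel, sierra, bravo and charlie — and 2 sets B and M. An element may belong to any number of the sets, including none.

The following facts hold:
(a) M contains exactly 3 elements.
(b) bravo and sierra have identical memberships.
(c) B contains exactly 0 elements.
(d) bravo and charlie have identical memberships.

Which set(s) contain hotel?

hotel: none

(c): B already has 0, so the rest are out.
Suppose hotel ∈ M: no assignment then satisfies all the clues, so hotel ∉ M.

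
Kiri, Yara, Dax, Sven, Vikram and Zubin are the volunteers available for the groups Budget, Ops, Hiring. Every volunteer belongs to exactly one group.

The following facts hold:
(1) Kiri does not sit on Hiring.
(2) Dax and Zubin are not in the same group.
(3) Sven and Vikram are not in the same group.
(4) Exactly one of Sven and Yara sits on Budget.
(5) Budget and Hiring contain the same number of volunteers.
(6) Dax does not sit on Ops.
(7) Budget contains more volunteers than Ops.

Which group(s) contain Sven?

Sven: Budget

From (1): Kiri ∉ Hiring.
From (6): Dax ∉ Ops.
Suppose Sven ∉ Budget: no assignment then satisfies all the clues, so Sven ∈ Budget.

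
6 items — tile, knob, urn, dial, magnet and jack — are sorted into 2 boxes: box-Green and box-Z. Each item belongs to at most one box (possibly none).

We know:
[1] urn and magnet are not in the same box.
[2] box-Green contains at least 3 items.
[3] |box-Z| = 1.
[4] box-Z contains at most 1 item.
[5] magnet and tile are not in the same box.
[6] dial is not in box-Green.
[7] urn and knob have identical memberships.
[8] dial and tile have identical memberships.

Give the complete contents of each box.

From (6): dial ∉ box-Green.
(8): tile matches dial: tile ∉ box-Green.
Suppose tile ∈ box-Z: no assignment then satisfies all the clues, so tile ∉ box-Z.

box-Green = {jack, knob, urn}; box-Z = {magnet}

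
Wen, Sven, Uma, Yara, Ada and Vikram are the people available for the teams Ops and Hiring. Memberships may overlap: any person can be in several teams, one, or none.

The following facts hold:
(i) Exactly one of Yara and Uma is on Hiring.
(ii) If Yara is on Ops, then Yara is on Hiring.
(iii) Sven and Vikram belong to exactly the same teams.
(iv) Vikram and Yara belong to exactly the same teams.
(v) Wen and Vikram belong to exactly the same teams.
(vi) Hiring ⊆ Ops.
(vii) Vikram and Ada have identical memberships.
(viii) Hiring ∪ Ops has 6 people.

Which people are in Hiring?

Hiring = {Ada, Sven, Vikram, Wen, Yara}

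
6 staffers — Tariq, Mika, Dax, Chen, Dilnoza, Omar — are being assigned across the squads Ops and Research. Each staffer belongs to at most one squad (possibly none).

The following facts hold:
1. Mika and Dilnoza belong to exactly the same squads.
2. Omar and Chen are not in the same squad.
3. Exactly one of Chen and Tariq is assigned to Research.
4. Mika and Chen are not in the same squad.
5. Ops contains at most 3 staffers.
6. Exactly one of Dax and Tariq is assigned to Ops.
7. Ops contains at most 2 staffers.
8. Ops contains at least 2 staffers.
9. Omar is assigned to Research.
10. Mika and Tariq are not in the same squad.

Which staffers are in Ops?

Ops = {Chen, Dax}

From (9): Omar ∈ Research.
(2): Chen ∉ Research.
(3) (exactly one): Tariq ∈ Research.
(6) (exactly one): Dax ∈ Ops.
(10): Mika ∉ Research.
(1): Dilnoza matches Mika: Dilnoza ∉ Research.
Suppose Mika ∈ Ops: no assignment then satisfies all the clues, so Mika ∉ Ops.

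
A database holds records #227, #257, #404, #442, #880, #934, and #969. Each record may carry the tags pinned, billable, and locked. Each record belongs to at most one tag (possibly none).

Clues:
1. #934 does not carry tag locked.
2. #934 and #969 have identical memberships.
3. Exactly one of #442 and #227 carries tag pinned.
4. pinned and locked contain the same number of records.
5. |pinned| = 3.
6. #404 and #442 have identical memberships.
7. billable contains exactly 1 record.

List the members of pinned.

pinned = {#227, #934, #969}

From (1): #934 ∉ locked.
(2): #969 matches #934: #969 ∉ locked.
Suppose #227 ∉ pinned: no assignment then satisfies all the clues, so #227 ∈ pinned.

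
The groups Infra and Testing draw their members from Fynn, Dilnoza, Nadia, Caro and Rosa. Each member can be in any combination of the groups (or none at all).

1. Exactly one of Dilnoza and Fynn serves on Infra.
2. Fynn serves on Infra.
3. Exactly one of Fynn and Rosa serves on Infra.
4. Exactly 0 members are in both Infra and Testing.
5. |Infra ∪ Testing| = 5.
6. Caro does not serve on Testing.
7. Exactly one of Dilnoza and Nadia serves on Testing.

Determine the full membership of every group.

Infra = {Caro, Fynn, Nadia}; Testing = {Dilnoza, Rosa}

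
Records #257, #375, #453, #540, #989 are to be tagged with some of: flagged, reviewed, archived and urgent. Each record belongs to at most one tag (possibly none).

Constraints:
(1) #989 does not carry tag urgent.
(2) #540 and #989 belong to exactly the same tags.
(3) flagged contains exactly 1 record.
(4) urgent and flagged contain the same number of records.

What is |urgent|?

1

From (1): #989 ∉ urgent.
(2): #540 matches #989: #540 ∉ urgent.
Suppose #540 ∈ flagged: no assignment then satisfies all the clues, so #540 ∉ flagged.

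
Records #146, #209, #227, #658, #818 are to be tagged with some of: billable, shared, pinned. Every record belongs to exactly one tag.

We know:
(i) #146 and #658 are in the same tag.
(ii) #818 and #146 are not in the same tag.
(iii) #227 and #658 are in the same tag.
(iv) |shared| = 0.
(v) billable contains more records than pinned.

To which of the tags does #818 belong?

(iv): shared already has 0, so the rest are out.
Suppose #818 ∈ billable: no assignment then satisfies all the clues, so #818 ∉ billable.

#818: pinned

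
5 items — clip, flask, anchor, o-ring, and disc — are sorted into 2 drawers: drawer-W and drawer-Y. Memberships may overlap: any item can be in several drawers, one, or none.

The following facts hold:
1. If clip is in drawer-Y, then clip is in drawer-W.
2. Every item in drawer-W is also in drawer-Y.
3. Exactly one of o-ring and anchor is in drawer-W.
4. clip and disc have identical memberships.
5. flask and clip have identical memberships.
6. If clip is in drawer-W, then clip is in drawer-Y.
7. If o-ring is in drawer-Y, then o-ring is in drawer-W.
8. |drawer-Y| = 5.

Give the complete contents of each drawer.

drawer-W = {clip, disc, flask, o-ring}; drawer-Y = {anchor, clip, disc, flask, o-ring}

(8): only 5 candidates remain for drawer-Y, so all are in.
(1): clip ∈ drawer-W.
(4): disc matches clip: disc ∈ drawer-W.
(5): flask matches clip: flask ∈ drawer-W.
(7): o-ring ∈ drawer-W.
(3) (exactly one): anchor ∉ drawer-W.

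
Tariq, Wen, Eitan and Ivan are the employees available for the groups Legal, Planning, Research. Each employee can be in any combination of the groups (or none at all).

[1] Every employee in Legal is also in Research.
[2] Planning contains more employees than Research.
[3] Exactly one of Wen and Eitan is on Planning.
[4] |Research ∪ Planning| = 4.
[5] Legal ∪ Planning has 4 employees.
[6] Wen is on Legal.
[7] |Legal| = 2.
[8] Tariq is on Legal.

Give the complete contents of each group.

Legal = {Tariq, Wen}; Planning = {Eitan, Ivan, Tariq}; Research = {Tariq, Wen}

From (6): Wen ∈ Legal.
From (8): Tariq ∈ Legal.
(1) with Tariq ∈ Legal: Tariq ∈ Research.
(1) with Wen ∈ Legal: Wen ∈ Research.
(7): Legal already has 2, so the rest are out.
Suppose Tariq ∉ Planning: no assignment then satisfies all the clues, so Tariq ∈ Planning.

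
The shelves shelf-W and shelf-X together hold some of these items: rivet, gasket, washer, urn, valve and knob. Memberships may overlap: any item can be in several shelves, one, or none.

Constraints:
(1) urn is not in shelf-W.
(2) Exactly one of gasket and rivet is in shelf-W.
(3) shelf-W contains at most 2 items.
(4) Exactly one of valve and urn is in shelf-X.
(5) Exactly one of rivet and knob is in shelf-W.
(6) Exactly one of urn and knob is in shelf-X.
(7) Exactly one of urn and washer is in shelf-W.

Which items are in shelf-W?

shelf-W = {rivet, washer}

From (1): urn ∉ shelf-W.
(7) (exactly one): washer ∈ shelf-W.
Suppose rivet ∉ shelf-W: no assignment then satisfies all the clues, so rivet ∈ shelf-W.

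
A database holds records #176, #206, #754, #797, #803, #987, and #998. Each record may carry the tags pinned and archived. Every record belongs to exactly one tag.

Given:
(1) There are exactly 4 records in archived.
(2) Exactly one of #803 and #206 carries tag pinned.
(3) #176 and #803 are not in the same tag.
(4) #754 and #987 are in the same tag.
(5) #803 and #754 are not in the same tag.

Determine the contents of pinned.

pinned = {#797, #803, #998}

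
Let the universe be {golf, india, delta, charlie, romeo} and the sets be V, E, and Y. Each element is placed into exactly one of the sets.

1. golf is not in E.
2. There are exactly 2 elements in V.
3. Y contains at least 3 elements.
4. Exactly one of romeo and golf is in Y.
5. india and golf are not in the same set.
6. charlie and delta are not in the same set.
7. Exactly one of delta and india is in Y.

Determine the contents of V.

V = {delta, golf}

From (1): golf ∉ E.
Suppose golf ∉ V: no assignment then satisfies all the clues, so golf ∈ V.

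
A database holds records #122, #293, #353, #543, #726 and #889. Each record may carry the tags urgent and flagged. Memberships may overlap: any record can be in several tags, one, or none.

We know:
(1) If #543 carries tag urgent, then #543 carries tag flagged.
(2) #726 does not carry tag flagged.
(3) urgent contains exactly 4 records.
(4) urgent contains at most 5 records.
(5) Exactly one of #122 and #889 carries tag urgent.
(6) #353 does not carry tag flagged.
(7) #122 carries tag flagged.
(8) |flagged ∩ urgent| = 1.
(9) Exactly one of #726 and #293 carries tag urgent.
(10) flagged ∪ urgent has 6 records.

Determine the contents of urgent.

urgent = {#353, #543, #726, #889}

From (2): #726 ∉ flagged.
From (6): #353 ∉ flagged.
From (7): #122 ∈ flagged.
Suppose #122 ∈ urgent: no assignment then satisfies all the clues, so #122 ∉ urgent.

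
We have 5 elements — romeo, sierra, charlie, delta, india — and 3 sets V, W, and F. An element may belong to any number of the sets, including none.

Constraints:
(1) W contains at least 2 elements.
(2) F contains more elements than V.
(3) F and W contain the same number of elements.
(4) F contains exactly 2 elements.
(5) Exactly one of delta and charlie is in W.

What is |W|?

2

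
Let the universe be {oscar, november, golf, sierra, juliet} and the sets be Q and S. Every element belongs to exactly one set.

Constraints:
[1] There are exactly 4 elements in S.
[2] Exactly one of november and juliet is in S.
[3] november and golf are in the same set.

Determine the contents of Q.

Q = {juliet}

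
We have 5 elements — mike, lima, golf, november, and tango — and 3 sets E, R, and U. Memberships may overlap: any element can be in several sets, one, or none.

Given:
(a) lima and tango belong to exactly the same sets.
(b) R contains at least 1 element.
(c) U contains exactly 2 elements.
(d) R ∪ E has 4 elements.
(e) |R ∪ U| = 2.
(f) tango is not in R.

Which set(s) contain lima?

lima: E

From (f): tango ∉ R.
(a): lima matches tango: lima ∉ R.
Suppose lima ∉ E: no assignment then satisfies all the clues, so lima ∈ E.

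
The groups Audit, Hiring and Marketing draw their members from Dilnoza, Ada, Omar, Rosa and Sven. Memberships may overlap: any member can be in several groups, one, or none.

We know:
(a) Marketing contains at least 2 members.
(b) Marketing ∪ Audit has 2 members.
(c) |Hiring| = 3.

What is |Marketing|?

2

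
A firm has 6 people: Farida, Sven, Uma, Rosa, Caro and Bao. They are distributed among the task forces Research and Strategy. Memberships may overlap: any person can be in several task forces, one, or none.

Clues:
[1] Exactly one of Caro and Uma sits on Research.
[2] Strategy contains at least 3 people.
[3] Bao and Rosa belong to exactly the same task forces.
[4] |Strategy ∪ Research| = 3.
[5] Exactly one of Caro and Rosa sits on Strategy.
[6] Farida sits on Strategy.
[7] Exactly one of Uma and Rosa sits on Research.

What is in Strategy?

Strategy = {Caro, Farida, Uma}

From (6): Farida ∈ Strategy.
Suppose Sven ∈ Strategy: no assignment then satisfies all the clues, so Sven ∉ Strategy.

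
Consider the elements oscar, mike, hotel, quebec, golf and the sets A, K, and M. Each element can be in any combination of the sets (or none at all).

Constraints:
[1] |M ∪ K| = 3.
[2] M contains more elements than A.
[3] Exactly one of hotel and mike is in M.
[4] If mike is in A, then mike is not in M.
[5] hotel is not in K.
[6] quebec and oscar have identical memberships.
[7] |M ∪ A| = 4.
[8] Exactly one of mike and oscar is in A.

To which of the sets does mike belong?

From (5): hotel ∉ K.
Suppose mike ∉ A: no assignment then satisfies all the clues, so mike ∈ A.

mike: A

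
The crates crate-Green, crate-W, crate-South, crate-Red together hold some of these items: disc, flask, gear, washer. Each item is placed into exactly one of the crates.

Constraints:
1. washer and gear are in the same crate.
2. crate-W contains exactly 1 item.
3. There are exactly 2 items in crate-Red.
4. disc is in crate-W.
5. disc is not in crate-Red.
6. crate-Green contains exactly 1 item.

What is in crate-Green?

crate-Green = {flask}

From (4): disc ∈ crate-W.
(2): crate-W already has 1, so the rest are out.
Suppose flask ∉ crate-Green: no assignment then satisfies all the clues, so flask ∈ crate-Green.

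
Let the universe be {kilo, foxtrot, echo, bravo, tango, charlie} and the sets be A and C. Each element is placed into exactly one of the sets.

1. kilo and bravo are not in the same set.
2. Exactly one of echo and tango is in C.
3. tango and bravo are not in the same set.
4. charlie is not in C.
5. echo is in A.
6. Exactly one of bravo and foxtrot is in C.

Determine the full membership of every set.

From (4): charlie ∉ C.
From (5): echo ∈ A.
(2) (exactly one): tango ∈ C.
(3): bravo ∉ C.
(6) (exactly one): foxtrot ∈ C.
Only one set left: bravo ∈ A.
Only one set left: charlie ∈ A.
(1): kilo ∉ A.
Only one set left: kilo ∈ C.

A = {bravo, charlie, echo}; C = {foxtrot, kilo, tango}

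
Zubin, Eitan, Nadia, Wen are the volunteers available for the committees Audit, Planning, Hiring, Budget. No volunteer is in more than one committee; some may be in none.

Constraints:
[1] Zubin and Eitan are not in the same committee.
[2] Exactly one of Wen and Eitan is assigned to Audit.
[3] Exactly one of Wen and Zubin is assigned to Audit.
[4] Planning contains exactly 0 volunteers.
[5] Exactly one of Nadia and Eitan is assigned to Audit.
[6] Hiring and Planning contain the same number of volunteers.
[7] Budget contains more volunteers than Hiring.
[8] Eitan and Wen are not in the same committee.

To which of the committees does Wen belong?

(4): Planning already has 0, so the rest are out.
Suppose Wen ∉ Audit: no assignment then satisfies all the clues, so Wen ∈ Audit.

Wen: Audit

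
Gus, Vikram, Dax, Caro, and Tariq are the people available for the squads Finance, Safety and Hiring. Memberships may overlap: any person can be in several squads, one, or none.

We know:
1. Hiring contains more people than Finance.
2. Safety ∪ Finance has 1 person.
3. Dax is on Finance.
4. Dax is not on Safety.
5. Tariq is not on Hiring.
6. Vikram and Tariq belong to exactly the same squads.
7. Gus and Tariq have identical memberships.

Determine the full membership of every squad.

Finance = {Dax}; Safety = {}; Hiring = {Caro, Dax}

From (3): Dax ∈ Finance.
From (4): Dax ∉ Safety.
From (5): Tariq ∉ Hiring.
(6): Vikram matches Tariq: Vikram ∉ Hiring.
(7): Gus matches Tariq: Gus ∉ Hiring.
Suppose Gus ∈ Finance: no assignment then satisfies all the clues, so Gus ∉ Finance.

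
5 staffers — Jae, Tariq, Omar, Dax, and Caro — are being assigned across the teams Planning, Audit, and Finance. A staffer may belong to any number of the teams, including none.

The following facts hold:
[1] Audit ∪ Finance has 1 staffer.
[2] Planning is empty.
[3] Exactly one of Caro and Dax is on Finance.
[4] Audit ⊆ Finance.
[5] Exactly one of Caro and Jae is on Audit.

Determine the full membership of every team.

Planning = {}; Audit = {Caro}; Finance = {Caro}

(2): Planning already has 0, so the rest are out.
Suppose Jae ∈ Audit: no assignment then satisfies all the clues, so Jae ∉ Audit.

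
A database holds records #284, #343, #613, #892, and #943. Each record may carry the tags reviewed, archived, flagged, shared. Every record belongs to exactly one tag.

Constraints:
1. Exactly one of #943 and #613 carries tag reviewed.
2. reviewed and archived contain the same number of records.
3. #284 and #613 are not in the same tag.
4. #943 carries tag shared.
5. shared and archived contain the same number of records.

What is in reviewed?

reviewed = {#613}

From (4): #943 ∈ shared.
(1) (exactly one): #613 ∈ reviewed.
(3): #284 ∉ reviewed.
Suppose #343 ∈ reviewed: no assignment then satisfies all the clues, so #343 ∉ reviewed.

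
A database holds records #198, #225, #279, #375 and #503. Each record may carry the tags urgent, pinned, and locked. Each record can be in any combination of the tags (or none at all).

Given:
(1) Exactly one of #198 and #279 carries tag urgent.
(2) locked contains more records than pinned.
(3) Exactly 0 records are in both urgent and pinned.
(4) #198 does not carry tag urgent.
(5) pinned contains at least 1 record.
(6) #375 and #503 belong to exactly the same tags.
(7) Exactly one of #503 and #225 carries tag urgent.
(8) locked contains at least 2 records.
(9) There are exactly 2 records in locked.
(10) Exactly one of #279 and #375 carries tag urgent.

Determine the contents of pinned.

pinned = {#198}

From (4): #198 ∉ urgent.
(1) (exactly one): #279 ∈ urgent.
(10) (exactly one): #375 ∉ urgent.
(6): #503 matches #375: #503 ∉ urgent.
(7) (exactly one): #225 ∈ urgent.
Suppose #198 ∉ pinned: no assignment then satisfies all the clues, so #198 ∈ pinned.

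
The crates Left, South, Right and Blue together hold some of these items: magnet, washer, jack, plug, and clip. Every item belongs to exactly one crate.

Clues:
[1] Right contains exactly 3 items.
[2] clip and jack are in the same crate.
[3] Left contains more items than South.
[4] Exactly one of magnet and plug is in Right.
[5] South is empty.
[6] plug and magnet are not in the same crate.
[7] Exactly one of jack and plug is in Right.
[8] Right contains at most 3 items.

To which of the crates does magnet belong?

magnet: Right

(5): South already has 0, so the rest are out.
Suppose magnet ∈ Left: no assignment then satisfies all the clues, so magnet ∉ Left.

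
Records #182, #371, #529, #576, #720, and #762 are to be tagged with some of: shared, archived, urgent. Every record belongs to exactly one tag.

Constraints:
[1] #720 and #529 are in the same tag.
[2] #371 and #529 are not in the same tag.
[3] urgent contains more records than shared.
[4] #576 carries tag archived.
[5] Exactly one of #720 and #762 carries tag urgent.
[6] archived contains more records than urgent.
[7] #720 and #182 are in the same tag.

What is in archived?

archived = {#182, #529, #576, #720}

From (4): #576 ∈ archived.
Suppose #182 ∉ archived: no assignment then satisfies all the clues, so #182 ∈ archived.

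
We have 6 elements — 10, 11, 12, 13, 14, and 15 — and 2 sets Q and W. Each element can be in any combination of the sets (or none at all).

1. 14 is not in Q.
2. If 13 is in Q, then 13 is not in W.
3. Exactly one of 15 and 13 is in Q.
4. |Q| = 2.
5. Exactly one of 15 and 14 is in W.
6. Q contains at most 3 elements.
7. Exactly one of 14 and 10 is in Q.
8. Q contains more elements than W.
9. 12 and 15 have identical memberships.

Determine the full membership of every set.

Q = {10, 13}; W = {14}

From (1): 14 ∉ Q.
(7) (exactly one): 10 ∈ Q.
Suppose 10 ∈ W: no assignment then satisfies all the clues, so 10 ∉ W.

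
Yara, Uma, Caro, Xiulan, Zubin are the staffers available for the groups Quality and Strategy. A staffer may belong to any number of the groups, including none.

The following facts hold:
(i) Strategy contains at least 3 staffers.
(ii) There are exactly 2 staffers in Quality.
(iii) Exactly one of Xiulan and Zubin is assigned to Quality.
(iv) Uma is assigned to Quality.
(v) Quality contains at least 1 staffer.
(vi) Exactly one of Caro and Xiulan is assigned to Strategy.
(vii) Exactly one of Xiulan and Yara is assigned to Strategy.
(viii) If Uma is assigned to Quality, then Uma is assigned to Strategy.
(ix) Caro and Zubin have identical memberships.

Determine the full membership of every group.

Quality = {Uma, Xiulan}; Strategy = {Caro, Uma, Yara, Zubin}

From (iv): Uma ∈ Quality.
(viii): Uma ∈ Strategy.
Suppose Yara ∈ Quality: no assignment then satisfies all the clues, so Yara ∉ Quality.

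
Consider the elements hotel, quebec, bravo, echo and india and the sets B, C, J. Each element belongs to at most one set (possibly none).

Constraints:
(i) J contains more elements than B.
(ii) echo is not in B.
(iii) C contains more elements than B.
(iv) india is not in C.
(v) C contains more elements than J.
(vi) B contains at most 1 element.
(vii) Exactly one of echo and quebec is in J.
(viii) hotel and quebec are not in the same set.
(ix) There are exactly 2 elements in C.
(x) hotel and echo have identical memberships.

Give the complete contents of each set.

B = {}; C = {echo, hotel}; J = {quebec}

From (ii): echo ∉ B.
From (iv): india ∉ C.
(x): hotel matches echo: hotel ∉ B.
Suppose hotel ∉ C: no assignment then satisfies all the clues, so hotel ∈ C.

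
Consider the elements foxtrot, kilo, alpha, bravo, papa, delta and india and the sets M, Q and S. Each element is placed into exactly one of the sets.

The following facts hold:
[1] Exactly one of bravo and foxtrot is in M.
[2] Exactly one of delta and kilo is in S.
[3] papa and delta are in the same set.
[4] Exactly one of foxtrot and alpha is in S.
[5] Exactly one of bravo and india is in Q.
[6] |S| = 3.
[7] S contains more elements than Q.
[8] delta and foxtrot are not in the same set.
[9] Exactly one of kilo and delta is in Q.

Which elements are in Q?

Q = {bravo, kilo}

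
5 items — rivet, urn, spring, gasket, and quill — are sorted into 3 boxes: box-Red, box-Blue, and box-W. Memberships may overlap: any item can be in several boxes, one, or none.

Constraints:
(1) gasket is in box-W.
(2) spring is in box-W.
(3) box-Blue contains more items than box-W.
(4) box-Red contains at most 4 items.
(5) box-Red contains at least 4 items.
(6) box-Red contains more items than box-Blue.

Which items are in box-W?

box-W = {gasket, spring}

From (1): gasket ∈ box-W.
From (2): spring ∈ box-W.
Suppose rivet ∈ box-W: no assignment then satisfies all the clues, so rivet ∉ box-W.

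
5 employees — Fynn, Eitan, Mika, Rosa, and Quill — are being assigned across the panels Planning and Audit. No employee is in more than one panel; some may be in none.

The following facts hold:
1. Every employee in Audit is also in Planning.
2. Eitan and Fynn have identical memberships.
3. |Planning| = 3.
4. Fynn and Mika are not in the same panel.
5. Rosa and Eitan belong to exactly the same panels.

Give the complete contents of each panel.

Planning = {Eitan, Fynn, Rosa}; Audit = {}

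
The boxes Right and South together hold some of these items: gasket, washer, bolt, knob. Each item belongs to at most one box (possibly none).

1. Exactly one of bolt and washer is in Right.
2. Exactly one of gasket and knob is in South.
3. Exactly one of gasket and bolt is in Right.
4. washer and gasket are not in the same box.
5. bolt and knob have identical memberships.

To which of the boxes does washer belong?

washer: none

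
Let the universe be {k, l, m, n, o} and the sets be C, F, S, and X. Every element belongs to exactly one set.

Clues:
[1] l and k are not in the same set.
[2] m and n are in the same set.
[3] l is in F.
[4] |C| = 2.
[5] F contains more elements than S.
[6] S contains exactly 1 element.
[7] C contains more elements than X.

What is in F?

From (3): l ∈ F.
(1): k ∉ F.
Suppose m ∈ F: no assignment then satisfies all the clues, so m ∉ F.

F = {l, o}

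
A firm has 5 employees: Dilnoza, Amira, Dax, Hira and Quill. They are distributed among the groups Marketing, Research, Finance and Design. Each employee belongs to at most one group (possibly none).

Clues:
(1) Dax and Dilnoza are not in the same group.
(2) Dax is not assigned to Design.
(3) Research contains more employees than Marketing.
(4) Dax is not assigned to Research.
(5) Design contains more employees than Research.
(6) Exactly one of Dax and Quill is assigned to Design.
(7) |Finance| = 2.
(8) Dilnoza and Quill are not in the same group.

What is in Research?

Research = {Dilnoza}

From (2): Dax ∉ Design.
From (4): Dax ∉ Research.
(6) (exactly one): Quill ∈ Design.
(8): Dilnoza ∉ Design.
Suppose Dilnoza ∉ Research: no assignment then satisfies all the clues, so Dilnoza ∈ Research.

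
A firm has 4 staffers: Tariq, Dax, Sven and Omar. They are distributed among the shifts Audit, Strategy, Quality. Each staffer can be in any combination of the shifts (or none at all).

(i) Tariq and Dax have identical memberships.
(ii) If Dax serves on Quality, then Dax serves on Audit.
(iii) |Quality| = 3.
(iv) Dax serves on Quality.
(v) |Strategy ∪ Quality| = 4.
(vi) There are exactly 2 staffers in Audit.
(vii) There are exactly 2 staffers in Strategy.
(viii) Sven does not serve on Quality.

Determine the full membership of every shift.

Audit = {Dax, Tariq}; Strategy = {Omar, Sven}; Quality = {Dax, Omar, Tariq}

From (iv): Dax ∈ Quality.
From (viii): Sven ∉ Quality.
(i): Tariq matches Dax: Tariq ∈ Quality.
(ii): Dax ∈ Audit.
(iii): only 3 candidates remain for Quality, so all are in.
(i): Tariq matches Dax: Tariq ∈ Audit.
(vi): Audit already has 2, so the rest are out.
Suppose Tariq ∈ Strategy: no assignment then satisfies all the clues, so Tariq ∉ Strategy.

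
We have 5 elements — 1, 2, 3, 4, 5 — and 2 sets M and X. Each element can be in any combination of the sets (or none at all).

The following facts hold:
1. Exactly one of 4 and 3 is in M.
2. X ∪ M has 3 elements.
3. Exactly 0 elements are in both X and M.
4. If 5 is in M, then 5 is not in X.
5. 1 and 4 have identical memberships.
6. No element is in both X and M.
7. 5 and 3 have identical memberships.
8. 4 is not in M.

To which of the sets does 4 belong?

4: none

From (8): 4 ∉ M.
(1) (exactly one): 3 ∈ M.
(5): 1 matches 4: 1 ∉ M.
(6) (disjoint): 3 ∉ X.
(7): 5 matches 3: 5 ∈ M.
(7): 5 matches 3: 5 ∉ X.
Suppose 4 ∈ X: no assignment then satisfies all the clues, so 4 ∉ X.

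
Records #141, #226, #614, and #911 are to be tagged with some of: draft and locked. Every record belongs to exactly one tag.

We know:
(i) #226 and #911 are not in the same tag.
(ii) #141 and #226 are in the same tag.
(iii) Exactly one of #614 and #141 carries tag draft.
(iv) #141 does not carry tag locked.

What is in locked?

locked = {#614, #911}

From (iv): #141 ∉ locked.
(ii): #226 matches #141: #226 ∉ locked.
Only one tag left: #141 ∈ draft.
Only one tag left: #226 ∈ draft.
(i): #911 ∉ draft.
(iii) (exactly one): #614 ∉ draft.
Only one tag left: #614 ∈ locked.
Only one tag left: #911 ∈ locked.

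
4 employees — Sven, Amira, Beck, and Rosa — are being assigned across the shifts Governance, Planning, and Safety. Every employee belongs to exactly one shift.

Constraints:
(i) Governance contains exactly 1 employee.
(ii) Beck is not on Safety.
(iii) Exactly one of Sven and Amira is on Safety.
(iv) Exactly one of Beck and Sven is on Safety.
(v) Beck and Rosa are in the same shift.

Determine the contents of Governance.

Governance = {Amira}

From (ii): Beck ∉ Safety.
(iv) (exactly one): Sven ∈ Safety.
(v): Rosa matches Beck: Rosa ∉ Safety.
(iii) (exactly one): Amira ∉ Safety.
Suppose Amira ∉ Governance: no assignment then satisfies all the clues, so Amira ∈ Governance.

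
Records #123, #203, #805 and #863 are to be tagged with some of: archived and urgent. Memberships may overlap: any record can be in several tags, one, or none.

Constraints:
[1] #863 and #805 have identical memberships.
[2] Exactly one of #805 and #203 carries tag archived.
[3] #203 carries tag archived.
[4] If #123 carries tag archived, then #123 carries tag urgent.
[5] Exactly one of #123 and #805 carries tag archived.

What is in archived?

archived = {#123, #203}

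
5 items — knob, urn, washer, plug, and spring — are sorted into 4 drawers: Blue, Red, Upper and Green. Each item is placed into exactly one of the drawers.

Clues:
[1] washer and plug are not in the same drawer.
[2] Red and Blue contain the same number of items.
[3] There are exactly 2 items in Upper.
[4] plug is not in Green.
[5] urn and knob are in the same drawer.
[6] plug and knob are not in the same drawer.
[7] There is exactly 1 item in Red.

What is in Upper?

Upper = {knob, urn}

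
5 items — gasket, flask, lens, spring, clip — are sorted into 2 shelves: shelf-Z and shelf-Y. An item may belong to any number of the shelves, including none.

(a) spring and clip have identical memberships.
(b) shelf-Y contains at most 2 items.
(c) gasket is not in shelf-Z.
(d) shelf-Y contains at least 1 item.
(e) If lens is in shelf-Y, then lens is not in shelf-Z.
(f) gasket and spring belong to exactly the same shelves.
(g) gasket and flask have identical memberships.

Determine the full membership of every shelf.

shelf-Z = {}; shelf-Y = {lens}

From (c): gasket ∉ shelf-Z.
(f): spring matches gasket: spring ∉ shelf-Z.
(g): flask matches gasket: flask ∉ shelf-Z.
(a): clip matches spring: clip ∉ shelf-Z.
Suppose gasket ∈ shelf-Y: no assignment then satisfies all the clues, so gasket ∉ shelf-Y.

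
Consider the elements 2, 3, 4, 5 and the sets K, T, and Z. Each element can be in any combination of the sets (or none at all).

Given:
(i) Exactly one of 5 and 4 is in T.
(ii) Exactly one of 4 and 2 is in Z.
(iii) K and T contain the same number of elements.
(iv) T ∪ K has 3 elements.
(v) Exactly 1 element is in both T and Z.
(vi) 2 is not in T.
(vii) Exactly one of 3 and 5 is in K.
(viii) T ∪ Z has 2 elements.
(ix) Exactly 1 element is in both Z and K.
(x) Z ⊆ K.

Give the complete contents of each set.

K = {4, 5}; T = {3, 4}; Z = {4}

From (vi): 2 ∉ T.
Suppose 2 ∈ K: no assignment then satisfies all the clues, so 2 ∉ K.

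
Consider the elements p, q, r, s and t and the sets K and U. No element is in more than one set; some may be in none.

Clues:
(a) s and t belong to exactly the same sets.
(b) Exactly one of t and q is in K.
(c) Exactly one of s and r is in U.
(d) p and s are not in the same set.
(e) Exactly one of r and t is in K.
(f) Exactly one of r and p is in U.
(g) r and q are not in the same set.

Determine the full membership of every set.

K = {s, t}; U = {r}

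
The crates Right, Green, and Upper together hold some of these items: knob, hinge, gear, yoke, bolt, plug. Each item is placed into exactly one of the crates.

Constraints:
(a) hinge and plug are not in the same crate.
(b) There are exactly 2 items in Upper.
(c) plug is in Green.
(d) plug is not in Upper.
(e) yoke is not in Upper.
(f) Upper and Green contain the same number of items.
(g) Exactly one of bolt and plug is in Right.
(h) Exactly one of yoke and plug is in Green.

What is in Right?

Right = {bolt, yoke}

From (c): plug ∈ Green.
From (e): yoke ∉ Upper.
(a): hinge ∉ Green.
(g) (exactly one): bolt ∈ Right.
(h) (exactly one): yoke ∉ Green.
Only one crate left: yoke ∈ Right.
Suppose knob ∈ Right: no assignment then satisfies all the clues, so knob ∉ Right.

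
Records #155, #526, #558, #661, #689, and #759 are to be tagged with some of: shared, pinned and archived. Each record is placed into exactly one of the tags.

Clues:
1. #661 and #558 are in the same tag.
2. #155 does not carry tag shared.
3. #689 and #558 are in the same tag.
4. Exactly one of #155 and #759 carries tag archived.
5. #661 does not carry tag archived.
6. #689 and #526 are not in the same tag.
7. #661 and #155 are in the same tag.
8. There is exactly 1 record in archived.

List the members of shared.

shared = {#526}

From (2): #155 ∉ shared.
From (5): #661 ∉ archived.
(1): #558 matches #661: #558 ∉ archived.
(3): #689 matches #558: #689 ∉ archived.
(7): #661 matches #155: #661 ∉ shared.
(7): #155 matches #661: #155 ∉ archived.
Only one tag left: #155 ∈ pinned.
Only one tag left: #661 ∈ pinned.
(1): #558 matches #661: #558 ∉ shared.
(1): #558 matches #661: #558 ∈ pinned.
(3): #689 matches #558: #689 ∉ shared.
Only one tag left: #526 ∈ shared.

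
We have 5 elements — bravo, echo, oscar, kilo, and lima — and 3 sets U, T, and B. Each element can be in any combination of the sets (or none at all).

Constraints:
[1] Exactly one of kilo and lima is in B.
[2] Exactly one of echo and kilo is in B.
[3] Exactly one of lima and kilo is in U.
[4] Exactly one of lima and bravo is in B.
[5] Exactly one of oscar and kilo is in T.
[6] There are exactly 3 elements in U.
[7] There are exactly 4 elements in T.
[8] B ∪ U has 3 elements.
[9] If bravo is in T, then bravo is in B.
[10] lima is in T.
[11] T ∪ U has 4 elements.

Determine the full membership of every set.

U = {bravo, echo, kilo}; T = {bravo, echo, kilo, lima}; B = {bravo, kilo}

From (10): lima ∈ T.
Suppose bravo ∉ U: no assignment then satisfies all the clues, so bravo ∈ U.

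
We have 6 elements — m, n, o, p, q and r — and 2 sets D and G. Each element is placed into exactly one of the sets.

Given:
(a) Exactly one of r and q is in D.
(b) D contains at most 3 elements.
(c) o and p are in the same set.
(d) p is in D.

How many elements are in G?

3

From (d): p ∈ D.
(c): o matches p: o ∈ D.
Suppose m ∈ D: no assignment then satisfies all the clues, so m ∉ D.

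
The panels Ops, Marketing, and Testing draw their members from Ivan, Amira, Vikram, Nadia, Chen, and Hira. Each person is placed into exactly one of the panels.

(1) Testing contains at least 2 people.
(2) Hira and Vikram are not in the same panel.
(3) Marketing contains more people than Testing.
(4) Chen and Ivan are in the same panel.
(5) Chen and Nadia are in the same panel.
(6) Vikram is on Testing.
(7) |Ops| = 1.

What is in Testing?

Testing = {Amira, Vikram}

From (6): Vikram ∈ Testing.
(2): Hira ∉ Testing.
Suppose Ivan ∈ Testing: no assignment then satisfies all the clues, so Ivan ∉ Testing.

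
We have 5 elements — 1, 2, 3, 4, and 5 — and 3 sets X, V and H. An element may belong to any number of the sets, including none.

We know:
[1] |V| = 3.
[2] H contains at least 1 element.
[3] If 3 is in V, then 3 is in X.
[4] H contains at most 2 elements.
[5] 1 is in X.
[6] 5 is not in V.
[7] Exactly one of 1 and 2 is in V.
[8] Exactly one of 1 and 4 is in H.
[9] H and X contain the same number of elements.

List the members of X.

X = {1, 3}

From (5): 1 ∈ X.
From (6): 5 ∉ V.
Suppose 2 ∈ X: no assignment then satisfies all the clues, so 2 ∉ X.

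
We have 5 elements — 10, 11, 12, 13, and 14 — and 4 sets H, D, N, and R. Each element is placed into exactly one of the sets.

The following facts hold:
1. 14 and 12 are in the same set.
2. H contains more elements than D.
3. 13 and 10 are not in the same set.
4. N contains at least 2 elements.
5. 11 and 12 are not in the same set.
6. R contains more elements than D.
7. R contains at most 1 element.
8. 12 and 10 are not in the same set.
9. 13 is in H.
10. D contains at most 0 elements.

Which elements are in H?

H = {11, 13}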